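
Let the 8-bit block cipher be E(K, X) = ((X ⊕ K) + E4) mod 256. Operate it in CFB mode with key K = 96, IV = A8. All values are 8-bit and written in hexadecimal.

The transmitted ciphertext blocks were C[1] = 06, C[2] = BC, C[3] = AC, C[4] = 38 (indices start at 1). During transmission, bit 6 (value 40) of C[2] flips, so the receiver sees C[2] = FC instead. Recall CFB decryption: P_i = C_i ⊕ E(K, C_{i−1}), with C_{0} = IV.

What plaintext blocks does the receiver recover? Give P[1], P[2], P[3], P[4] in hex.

Only C[2] changed, to FC. In CFB, a change in C_i flips the same bit in P_i and garbles P_{i+1}. Decrypting the received ciphertext:
P[1]: E(K, A8) = 22; 06 ⊕ 22 = 24.
P[2]: E(K, 06) = 74; FC ⊕ 74 = 88.
P[3]: E(K, FC) = 4E; AC ⊕ 4E = E2.
P[4]: E(K, AC) = 1E; 38 ⊕ 1E = 26.
Blocks that differ from the original plaintext: P[2], P[3].

P[1] = 24, P[2] = 88, P[3] = E2, P[4] = 26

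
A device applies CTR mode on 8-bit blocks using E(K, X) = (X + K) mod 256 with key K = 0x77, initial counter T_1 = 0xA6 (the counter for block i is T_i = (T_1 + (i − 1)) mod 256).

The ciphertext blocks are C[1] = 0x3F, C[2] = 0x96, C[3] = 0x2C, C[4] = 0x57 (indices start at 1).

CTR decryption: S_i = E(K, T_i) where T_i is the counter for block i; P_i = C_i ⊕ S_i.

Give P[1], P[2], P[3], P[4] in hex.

P[1] = 0x22, P[2] = 0x88, P[3] = 0x33, P[4] = 0x77

P[1]: T = 0xA6, S = E(K, T) = 0x1D; 0x3F ⊕ 0x1D = 0x22.
P[2]: T = 0xA7, S = E(K, T) = 0x1E; 0x96 ⊕ 0x1E = 0x88.
P[3]: T = 0xA8, S = E(K, T) = 0x1F; 0x2C ⊕ 0x1F = 0x33.
P[4]: T = 0xA9, S = E(K, T) = 0x20; 0x57 ⊕ 0x20 = 0x77.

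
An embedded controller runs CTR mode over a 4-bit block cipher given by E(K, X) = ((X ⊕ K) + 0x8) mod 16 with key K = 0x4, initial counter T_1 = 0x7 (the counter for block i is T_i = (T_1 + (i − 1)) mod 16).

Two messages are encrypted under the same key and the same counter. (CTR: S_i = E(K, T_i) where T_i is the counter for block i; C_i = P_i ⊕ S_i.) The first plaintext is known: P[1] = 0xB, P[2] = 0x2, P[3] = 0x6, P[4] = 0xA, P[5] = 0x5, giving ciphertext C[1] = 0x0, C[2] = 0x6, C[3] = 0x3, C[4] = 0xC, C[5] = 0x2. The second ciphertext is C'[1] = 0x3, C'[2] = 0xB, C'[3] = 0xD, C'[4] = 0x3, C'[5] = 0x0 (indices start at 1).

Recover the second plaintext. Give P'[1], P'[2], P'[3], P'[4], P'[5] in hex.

In CTR with a reused counter, both messages share the same keystream S_i, so C_i ⊕ C'_i = P_i ⊕ P'_i and thus P'_i = P_i ⊕ C_i ⊕ C'_i.
P'[1]: 0xB ⊕ 0x0 ⊕ 0x3 = 0x8.
P'[2]: 0x2 ⊕ 0x6 ⊕ 0xB = 0xF.
P'[3]: 0x6 ⊕ 0x3 ⊕ 0xD = 0x8.
P'[4]: 0xA ⊕ 0xC ⊕ 0x3 = 0x5.
P'[5]: 0x5 ⊕ 0x2 ⊕ 0x0 = 0x7.

P'[1] = 0x8, P'[2] = 0xF, P'[3] = 0x8, P'[4] = 0x5, P'[5] = 0x7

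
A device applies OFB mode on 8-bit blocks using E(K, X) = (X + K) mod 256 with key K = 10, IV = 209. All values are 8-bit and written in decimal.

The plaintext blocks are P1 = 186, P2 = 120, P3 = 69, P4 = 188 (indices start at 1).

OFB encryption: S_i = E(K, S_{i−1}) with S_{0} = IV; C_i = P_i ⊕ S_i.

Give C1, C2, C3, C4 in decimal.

C1: S = E(K, 209) = 219; 186 ⊕ 219 = 97.
C2: S = E(K, 219) = 229; 120 ⊕ 229 = 157.
C3: S = E(K, 229) = 239; 69 ⊕ 239 = 170.
C4: S = E(K, 239) = 249; 188 ⊕ 249 = 69.

C1 = 97, C2 = 157, C3 = 170, C4 = 69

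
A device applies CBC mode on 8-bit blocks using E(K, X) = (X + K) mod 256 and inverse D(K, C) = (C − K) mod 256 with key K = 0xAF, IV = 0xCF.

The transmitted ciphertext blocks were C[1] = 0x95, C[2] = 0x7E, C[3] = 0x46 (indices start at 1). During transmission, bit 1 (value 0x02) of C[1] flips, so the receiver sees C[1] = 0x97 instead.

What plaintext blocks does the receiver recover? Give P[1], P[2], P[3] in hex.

P[1] = 0x27, P[2] = 0x58, P[3] = 0xE9

CBC decryption: P_i = D(K, C_i) ⊕ C_{i−1}, with C_{0} = IV.
Only C[1] changed, to 0x97. In CBC, a change in C_i garbles P_i and flips the same bit in P_{i+1}. Decrypting the received ciphertext:
P[1]: D(K, 0x97) = 0xE8; 0xE8 ⊕ 0xCF = 0x27.
P[2]: D(K, 0x7E) = 0xCF; 0xCF ⊕ 0x97 = 0x58.
P[3]: D(K, 0x46) = 0x97; 0x97 ⊕ 0x7E = 0xE9.
Blocks that differ from the original plaintext: P[1], P[2].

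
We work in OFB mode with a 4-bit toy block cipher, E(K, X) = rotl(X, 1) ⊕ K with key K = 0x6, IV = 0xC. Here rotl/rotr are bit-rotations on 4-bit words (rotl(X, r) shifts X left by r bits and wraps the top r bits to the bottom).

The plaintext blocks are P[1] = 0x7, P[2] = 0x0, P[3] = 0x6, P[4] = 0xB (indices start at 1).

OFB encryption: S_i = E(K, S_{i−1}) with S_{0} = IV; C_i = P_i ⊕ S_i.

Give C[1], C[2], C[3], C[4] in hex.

C[1] = 0x8, C[2] = 0x9, C[3] = 0x3, C[4] = 0x7

C[1]: S = E(K, 0xC) = 0xF; 0x7 ⊕ 0xF = 0x8.
C[2]: S = E(K, 0xF) = 0x9; 0x0 ⊕ 0x9 = 0x9.
C[3]: S = E(K, 0x9) = 0x5; 0x6 ⊕ 0x5 = 0x3.
C[4]: S = E(K, 0x5) = 0xC; 0xB ⊕ 0xC = 0x7.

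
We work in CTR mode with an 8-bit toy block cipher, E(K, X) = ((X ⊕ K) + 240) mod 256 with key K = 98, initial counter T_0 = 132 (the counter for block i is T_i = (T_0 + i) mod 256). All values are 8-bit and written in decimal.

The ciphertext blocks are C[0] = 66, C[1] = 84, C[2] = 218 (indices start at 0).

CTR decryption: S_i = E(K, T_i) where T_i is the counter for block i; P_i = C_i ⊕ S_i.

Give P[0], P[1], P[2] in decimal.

P[0]: T = 132, S = E(K, T) = 214; 66 ⊕ 214 = 148.
P[1]: T = 133, S = E(K, T) = 215; 84 ⊕ 215 = 131.
P[2]: T = 134, S = E(K, T) = 212; 218 ⊕ 212 = 14.

P[0] = 148, P[1] = 131, P[2] = 14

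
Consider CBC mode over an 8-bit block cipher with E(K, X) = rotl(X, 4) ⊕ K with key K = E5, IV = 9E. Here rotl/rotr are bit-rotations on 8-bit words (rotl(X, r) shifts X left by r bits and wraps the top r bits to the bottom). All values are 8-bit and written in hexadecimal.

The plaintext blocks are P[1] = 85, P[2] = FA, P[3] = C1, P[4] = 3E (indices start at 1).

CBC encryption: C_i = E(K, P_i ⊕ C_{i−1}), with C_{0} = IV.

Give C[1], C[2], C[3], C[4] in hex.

C[1]: P[1] ⊕ 9E = 1B; E(K, 1B) = 54.
C[2]: P[2] ⊕ 54 = AE; E(K, AE) = 0F.
C[3]: P[3] ⊕ 0F = CE; E(K, CE) = 09.
C[4]: P[4] ⊕ 09 = 37; E(K, 37) = 96.

C[1] = 54, C[2] = 0F, C[3] = 09, C[4] = 96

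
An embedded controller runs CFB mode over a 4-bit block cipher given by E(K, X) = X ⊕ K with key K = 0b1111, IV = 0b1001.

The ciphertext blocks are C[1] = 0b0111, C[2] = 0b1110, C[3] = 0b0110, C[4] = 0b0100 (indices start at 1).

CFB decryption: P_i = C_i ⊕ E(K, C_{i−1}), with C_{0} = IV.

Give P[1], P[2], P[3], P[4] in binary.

P[1] = 0b0001, P[2] = 0b0110, P[3] = 0b0111, P[4] = 0b1101

P[1]: E(K, 0b1001) = 0b0110; 0b0111 ⊕ 0b0110 = 0b0001.
P[2]: E(K, 0b0111) = 0b1000; 0b1110 ⊕ 0b1000 = 0b0110.
P[3]: E(K, 0b1110) = 0b0001; 0b0110 ⊕ 0b0001 = 0b0111.
P[4]: E(K, 0b0110) = 0b1001; 0b0100 ⊕ 0b1001 = 0b1101.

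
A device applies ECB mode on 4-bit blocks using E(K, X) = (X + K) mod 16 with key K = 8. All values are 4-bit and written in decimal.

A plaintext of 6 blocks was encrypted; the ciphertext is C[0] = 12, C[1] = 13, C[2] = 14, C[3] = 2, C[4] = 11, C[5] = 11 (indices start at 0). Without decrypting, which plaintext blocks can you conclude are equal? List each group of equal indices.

P[4] = P[5]

ECB encrypts each block independently with the same key, so equal ciphertext blocks imply equal plaintext blocks.
C[4] = C[5] = 11, so P[4] = P[5].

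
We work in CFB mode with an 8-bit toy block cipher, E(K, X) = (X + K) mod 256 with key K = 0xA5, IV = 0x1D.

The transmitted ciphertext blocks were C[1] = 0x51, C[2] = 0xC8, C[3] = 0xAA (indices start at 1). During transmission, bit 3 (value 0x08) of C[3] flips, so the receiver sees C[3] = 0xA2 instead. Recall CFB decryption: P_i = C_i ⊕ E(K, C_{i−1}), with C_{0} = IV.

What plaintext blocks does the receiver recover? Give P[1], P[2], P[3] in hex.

Only C[3] changed, to 0xA2. In CFB, a change in C_i flips the same bit in P_i and garbles P_{i+1}. Decrypting the received ciphertext:
P[1]: E(K, 0x1D) = 0xC2; 0x51 ⊕ 0xC2 = 0x93.
P[2]: E(K, 0x51) = 0xF6; 0xC8 ⊕ 0xF6 = 0x3E.
P[3]: E(K, 0xC8) = 0x6D; 0xA2 ⊕ 0x6D = 0xCF.
Blocks that differ from the original plaintext: P[3].

P[1] = 0x93, P[2] = 0x3E, P[3] = 0xCF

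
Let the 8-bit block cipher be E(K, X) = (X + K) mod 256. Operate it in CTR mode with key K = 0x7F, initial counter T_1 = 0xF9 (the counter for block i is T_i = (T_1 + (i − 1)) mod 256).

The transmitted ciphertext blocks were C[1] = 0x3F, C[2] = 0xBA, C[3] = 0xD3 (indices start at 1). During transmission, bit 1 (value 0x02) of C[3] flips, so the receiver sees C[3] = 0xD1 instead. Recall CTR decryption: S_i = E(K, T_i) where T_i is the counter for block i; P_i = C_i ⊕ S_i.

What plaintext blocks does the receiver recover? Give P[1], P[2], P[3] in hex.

Only C[3] changed, to 0xD1. In CTR, a change in C_i flips the same bit in P_i only; the keystream is unaffected. Decrypting the received ciphertext:
P[1]: T = 0xF9, S = E(K, T) = 0x78; 0x3F ⊕ 0x78 = 0x47.
P[2]: T = 0xFA, S = E(K, T) = 0x79; 0xBA ⊕ 0x79 = 0xC3.
P[3]: T = 0xFB, S = E(K, T) = 0x7A; 0xD1 ⊕ 0x7A = 0xAB.
Blocks that differ from the original plaintext: P[3].

P[1] = 0x47, P[2] = 0xC3, P[3] = 0xAB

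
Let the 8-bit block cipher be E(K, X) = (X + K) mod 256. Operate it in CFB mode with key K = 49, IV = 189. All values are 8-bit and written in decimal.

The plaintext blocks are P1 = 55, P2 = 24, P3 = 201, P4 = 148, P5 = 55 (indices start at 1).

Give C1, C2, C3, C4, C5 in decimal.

CFB encryption: C_i = P_i ⊕ E(K, C_{i−1}), with C_{0} = IV.
C1: E(K, 189) = 238; 55 ⊕ 238 = 217.
C2: E(K, 217) = 10; 24 ⊕ 10 = 18.
C3: E(K, 18) = 67; 201 ⊕ 67 = 138.
C4: E(K, 138) = 187; 148 ⊕ 187 = 47.
C5: E(K, 47) = 96; 55 ⊕ 96 = 87.

C1 = 217, C2 = 18, C3 = 138, C4 = 47, C5 = 87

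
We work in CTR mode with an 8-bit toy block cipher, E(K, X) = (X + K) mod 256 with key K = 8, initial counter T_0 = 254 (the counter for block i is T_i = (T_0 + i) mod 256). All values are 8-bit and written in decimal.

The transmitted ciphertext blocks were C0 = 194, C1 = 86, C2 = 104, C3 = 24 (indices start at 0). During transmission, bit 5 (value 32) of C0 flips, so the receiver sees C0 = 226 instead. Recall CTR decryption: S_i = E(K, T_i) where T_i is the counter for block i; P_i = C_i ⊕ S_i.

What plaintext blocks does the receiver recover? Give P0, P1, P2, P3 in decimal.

Only C0 changed, to 226. In CTR, a change in C_i flips the same bit in P_i only; the keystream is unaffected. Decrypting the received ciphertext:
P0: T = 254, S = E(K, T) = 6; 226 ⊕ 6 = 228.
P1: T = 255, S = E(K, T) = 7; 86 ⊕ 7 = 81.
P2: T = 0, S = E(K, T) = 8; 104 ⊕ 8 = 96.
P3: T = 1, S = E(K, T) = 9; 24 ⊕ 9 = 17.
Blocks that differ from the original plaintext: P0.

P0 = 228, P1 = 81, P2 = 96, P3 = 17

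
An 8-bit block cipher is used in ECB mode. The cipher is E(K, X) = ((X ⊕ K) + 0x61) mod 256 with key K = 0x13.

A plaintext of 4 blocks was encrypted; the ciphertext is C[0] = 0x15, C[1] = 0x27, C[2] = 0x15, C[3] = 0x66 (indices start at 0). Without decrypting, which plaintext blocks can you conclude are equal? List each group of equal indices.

P[0] = P[2]

ECB encrypts each block independently with the same key, so equal ciphertext blocks imply equal plaintext blocks.
C[0] = C[2] = 0x15, so P[0] = P[2].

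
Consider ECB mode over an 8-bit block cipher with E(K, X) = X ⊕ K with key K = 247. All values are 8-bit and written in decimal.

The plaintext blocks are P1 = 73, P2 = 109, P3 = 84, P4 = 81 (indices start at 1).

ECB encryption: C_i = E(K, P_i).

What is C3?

C3 = 163

C3: E(K, 84) = 163.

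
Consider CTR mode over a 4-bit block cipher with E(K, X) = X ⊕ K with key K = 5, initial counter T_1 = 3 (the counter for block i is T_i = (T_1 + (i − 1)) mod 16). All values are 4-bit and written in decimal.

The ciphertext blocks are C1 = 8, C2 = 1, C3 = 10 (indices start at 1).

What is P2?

P2 = 0

CTR decryption: S_i = E(K, T_i) where T_i is the counter for block i; P_i = C_i ⊕ S_i.
P2: T = 4, S = E(K, T) = 1; 1 ⊕ 1 = 0.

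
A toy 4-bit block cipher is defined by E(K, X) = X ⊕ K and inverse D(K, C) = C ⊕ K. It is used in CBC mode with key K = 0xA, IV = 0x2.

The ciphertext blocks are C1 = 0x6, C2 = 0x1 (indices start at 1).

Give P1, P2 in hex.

CBC decryption: P_i = D(K, C_i) ⊕ C_{i−1}, with C_{0} = IV.
P1: D(K, 0x6) = 0xC; 0xC ⊕ 0x2 = 0xE.
P2: D(K, 0x1) = 0xB; 0xB ⊕ 0x6 = 0xD.

P1 = 0xE, P2 = 0xD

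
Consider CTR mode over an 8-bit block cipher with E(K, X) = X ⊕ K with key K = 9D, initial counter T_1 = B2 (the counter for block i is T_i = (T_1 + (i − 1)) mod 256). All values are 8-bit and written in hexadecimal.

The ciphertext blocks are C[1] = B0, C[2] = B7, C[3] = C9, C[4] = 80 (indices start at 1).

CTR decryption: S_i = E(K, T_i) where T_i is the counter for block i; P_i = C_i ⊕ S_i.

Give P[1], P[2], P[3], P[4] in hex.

P[1]: T = B2, S = E(K, T) = 2F; B0 ⊕ 2F = 9F.
P[2]: T = B3, S = E(K, T) = 2E; B7 ⊕ 2E = 99.
P[3]: T = B4, S = E(K, T) = 29; C9 ⊕ 29 = E0.
P[4]: T = B5, S = E(K, T) = 28; 80 ⊕ 28 = A8.

P[1] = 9F, P[2] = 99, P[3] = E0, P[4] = A8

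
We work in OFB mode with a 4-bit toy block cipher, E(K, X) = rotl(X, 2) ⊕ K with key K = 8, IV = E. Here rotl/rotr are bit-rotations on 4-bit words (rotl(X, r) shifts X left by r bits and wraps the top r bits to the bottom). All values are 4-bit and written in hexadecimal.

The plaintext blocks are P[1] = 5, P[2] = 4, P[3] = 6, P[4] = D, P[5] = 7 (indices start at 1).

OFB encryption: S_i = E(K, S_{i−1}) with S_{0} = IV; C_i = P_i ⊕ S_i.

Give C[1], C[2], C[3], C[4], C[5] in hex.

C[1] = 6, C[2] = 0, C[3] = F, C[4] = 3, C[5] = 4

C[1]: S = E(K, E) = 3; 5 ⊕ 3 = 6.
C[2]: S = E(K, 3) = 4; 4 ⊕ 4 = 0.
C[3]: S = E(K, 4) = 9; 6 ⊕ 9 = F.
C[4]: S = E(K, 9) = E; D ⊕ E = 3.
C[5]: S = E(K, E) = 3; 7 ⊕ 3 = 4.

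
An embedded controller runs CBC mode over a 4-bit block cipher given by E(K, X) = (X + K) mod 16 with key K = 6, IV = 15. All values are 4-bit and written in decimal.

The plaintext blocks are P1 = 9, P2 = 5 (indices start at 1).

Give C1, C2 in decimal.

C1 = 12, C2 = 15

CBC encryption: C_i = E(K, P_i ⊕ C_{i−1}), with C_{0} = IV.
C1: P1 ⊕ 15 = 6; E(K, 6) = 12.
C2: P2 ⊕ 12 = 9; E(K, 9) = 15.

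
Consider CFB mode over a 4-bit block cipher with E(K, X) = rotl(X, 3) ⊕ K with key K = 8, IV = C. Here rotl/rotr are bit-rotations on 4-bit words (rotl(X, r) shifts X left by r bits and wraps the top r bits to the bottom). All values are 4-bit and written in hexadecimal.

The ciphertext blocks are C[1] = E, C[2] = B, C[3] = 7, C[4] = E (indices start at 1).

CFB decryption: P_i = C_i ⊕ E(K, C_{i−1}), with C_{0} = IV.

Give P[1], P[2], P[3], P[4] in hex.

P[1]: E(K, C) = E; E ⊕ E = 0.
P[2]: E(K, E) = F; B ⊕ F = 4.
P[3]: E(K, B) = 5; 7 ⊕ 5 = 2.
P[4]: E(K, 7) = 3; E ⊕ 3 = D.

P[1] = 0, P[2] = 4, P[3] = 2, P[4] = D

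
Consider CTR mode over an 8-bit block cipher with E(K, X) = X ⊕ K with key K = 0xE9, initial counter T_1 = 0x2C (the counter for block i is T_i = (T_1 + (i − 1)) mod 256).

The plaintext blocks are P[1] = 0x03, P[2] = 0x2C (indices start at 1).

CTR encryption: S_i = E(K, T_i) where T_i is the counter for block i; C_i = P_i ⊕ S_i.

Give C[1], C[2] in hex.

C[1] = 0xC6, C[2] = 0xE8

C[1]: T = 0x2C, S = E(K, T) = 0xC5; 0x03 ⊕ 0xC5 = 0xC6.
C[2]: T = 0x2D, S = E(K, T) = 0xC4; 0x2C ⊕ 0xC4 = 0xE8.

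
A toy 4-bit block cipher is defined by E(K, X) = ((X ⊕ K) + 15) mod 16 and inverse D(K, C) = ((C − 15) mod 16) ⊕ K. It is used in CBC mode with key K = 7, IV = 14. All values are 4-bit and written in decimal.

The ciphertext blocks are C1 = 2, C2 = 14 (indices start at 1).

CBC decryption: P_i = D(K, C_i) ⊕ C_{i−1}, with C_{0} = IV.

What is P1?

P1 = 10

P1: D(K, 2) = 4; 4 ⊕ 14 = 10.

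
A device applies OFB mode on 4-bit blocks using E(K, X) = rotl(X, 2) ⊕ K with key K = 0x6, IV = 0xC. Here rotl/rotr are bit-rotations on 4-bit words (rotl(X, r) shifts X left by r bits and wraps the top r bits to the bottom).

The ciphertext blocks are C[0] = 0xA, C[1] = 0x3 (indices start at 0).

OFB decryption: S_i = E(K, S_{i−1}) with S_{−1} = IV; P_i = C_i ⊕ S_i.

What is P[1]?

P[0]: S = E(K, 0xC) = 0x5; 0xA ⊕ 0x5 = 0xF.
P[1]: S = E(K, 0x5) = 0x3; 0x3 ⊕ 0x3 = 0x0.

P[1] = 0x0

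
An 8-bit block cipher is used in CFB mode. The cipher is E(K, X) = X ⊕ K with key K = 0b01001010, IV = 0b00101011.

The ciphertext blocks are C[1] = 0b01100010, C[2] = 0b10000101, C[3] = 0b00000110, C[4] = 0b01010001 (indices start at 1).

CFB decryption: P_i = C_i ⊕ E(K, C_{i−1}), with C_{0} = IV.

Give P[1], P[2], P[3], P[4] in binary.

P[1] = 0b00000011, P[2] = 0b10101101, P[3] = 0b11001001, P[4] = 0b00011101

P[1]: E(K, 0b00101011) = 0b01100001; 0b01100010 ⊕ 0b01100001 = 0b00000011.
P[2]: E(K, 0b01100010) = 0b00101000; 0b10000101 ⊕ 0b00101000 = 0b10101101.
P[3]: E(K, 0b10000101) = 0b11001111; 0b00000110 ⊕ 0b11001111 = 0b11001001.
P[4]: E(K, 0b00000110) = 0b01001100; 0b01010001 ⊕ 0b01001100 = 0b00011101.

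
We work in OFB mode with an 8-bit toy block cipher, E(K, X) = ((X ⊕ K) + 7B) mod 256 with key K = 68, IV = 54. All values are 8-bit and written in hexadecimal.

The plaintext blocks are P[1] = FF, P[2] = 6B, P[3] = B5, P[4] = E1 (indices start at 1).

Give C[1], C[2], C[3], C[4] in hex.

C[1] = 48, C[2] = 31, C[3] = 18, C[4] = A1

OFB encryption: S_i = E(K, S_{i−1}) with S_{0} = IV; C_i = P_i ⊕ S_i.
C[1]: S = E(K, 54) = B7; FF ⊕ B7 = 48.
C[2]: S = E(K, B7) = 5A; 6B ⊕ 5A = 31.
C[3]: S = E(K, 5A) = AD; B5 ⊕ AD = 18.
C[4]: S = E(K, AD) = 40; E1 ⊕ 40 = A1.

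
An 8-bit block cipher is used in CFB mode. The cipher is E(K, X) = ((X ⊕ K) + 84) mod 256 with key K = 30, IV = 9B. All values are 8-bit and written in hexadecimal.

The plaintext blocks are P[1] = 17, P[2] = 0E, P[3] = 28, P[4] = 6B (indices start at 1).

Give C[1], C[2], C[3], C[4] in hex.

CFB encryption: C_i = P_i ⊕ E(K, C_{i−1}), with C_{0} = IV.
C[1]: E(K, 9B) = 2F; 17 ⊕ 2F = 38.
C[2]: E(K, 38) = 8C; 0E ⊕ 8C = 82.
C[3]: E(K, 82) = 36; 28 ⊕ 36 = 1E.
C[4]: E(K, 1E) = B2; 6B ⊕ B2 = D9.

C[1] = 38, C[2] = 82, C[3] = 1E, C[4] = D9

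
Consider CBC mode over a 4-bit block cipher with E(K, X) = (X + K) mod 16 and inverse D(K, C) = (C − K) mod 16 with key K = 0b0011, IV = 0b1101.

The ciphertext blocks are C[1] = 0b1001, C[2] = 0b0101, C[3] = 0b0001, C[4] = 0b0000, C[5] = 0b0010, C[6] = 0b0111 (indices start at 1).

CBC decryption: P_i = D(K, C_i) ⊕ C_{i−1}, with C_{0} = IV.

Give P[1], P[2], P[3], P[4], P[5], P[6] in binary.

P[1]: D(K, 0b1001) = 0b0110; 0b0110 ⊕ 0b1101 = 0b1011.
P[2]: D(K, 0b0101) = 0b0010; 0b0010 ⊕ 0b1001 = 0b1011.
P[3]: D(K, 0b0001) = 0b1110; 0b1110 ⊕ 0b0101 = 0b1011.
P[4]: D(K, 0b0000) = 0b1101; 0b1101 ⊕ 0b0001 = 0b1100.
P[5]: D(K, 0b0010) = 0b1111; 0b1111 ⊕ 0b0000 = 0b1111.
P[6]: D(K, 0b0111) = 0b0100; 0b0100 ⊕ 0b0010 = 0b0110.

P[1] = 0b1011, P[2] = 0b1011, P[3] = 0b1011, P[4] = 0b1100, P[5] = 0b1111, P[6] = 0b0110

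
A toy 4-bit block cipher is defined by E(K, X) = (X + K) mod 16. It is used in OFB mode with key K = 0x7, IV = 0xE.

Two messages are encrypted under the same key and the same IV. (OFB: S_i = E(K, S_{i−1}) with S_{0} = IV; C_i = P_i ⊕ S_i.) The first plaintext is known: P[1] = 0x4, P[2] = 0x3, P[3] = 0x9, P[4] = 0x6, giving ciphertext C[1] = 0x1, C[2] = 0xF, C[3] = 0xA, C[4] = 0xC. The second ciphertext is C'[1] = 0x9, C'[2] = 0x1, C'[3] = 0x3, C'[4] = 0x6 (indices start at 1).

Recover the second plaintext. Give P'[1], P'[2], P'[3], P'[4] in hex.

P'[1] = 0xC, P'[2] = 0xD, P'[3] = 0x0, P'[4] = 0xC

In OFB with a reused IV, both messages share the same keystream S_i, so C_i ⊕ C'_i = P_i ⊕ P'_i and thus P'_i = P_i ⊕ C_i ⊕ C'_i.
P'[1]: 0x4 ⊕ 0x1 ⊕ 0x9 = 0xC.
P'[2]: 0x3 ⊕ 0xF ⊕ 0x1 = 0xD.
P'[3]: 0x9 ⊕ 0xA ⊕ 0x3 = 0x0.
P'[4]: 0x6 ⊕ 0xC ⊕ 0x6 = 0xC.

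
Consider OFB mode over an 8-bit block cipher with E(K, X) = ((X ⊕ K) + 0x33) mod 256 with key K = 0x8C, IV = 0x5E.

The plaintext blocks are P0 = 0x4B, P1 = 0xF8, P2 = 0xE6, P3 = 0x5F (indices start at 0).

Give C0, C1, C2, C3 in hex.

C0 = 0x4E, C1 = 0x44, C2 = 0x85, C3 = 0x7D

OFB encryption: S_i = E(K, S_{i−1}) with S_{−1} = IV; C_i = P_i ⊕ S_i.
C0: S = E(K, 0x5E) = 0x05; 0x4B ⊕ 0x05 = 0x4E.
C1: S = E(K, 0x05) = 0xBC; 0xF8 ⊕ 0xBC = 0x44.
C2: S = E(K, 0xBC) = 0x63; 0xE6 ⊕ 0x63 = 0x85.
C3: S = E(K, 0x63) = 0x22; 0x5F ⊕ 0x22 = 0x7D.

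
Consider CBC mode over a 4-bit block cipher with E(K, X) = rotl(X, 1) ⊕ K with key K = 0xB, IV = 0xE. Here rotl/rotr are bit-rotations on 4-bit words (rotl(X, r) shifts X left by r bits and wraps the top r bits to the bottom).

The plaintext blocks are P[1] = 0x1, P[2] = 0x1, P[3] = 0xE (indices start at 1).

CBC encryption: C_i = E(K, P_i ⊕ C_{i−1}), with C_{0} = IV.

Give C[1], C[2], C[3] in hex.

C[1] = 0x4, C[2] = 0x1, C[3] = 0x4

C[1]: P[1] ⊕ 0xE = 0xF; E(K, 0xF) = 0x4.
C[2]: P[2] ⊕ 0x4 = 0x5; E(K, 0x5) = 0x1.
C[3]: P[3] ⊕ 0x1 = 0xF; E(K, 0xF) = 0x4.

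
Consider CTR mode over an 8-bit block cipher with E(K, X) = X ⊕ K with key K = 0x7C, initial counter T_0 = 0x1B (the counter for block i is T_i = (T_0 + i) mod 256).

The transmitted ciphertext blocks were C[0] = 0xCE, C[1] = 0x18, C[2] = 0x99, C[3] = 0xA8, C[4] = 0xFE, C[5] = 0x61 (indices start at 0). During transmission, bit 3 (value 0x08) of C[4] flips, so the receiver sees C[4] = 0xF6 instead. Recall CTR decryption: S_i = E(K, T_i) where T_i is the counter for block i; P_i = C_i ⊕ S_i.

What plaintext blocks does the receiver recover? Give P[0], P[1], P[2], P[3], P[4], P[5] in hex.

P[0] = 0xA9, P[1] = 0x78, P[2] = 0xF8, P[3] = 0xCA, P[4] = 0x95, P[5] = 0x3D

Only C[4] changed, to 0xF6. In CTR, a change in C_i flips the same bit in P_i only; the keystream is unaffected. Decrypting the received ciphertext:
P[0]: T = 0x1B, S = E(K, T) = 0x67; 0xCE ⊕ 0x67 = 0xA9.
P[1]: T = 0x1C, S = E(K, T) = 0x60; 0x18 ⊕ 0x60 = 0x78.
P[2]: T = 0x1D, S = E(K, T) = 0x61; 0x99 ⊕ 0x61 = 0xF8.
P[3]: T = 0x1E, S = E(K, T) = 0x62; 0xA8 ⊕ 0x62 = 0xCA.
P[4]: T = 0x1F, S = E(K, T) = 0x63; 0xF6 ⊕ 0x63 = 0x95.
P[5]: T = 0x20, S = E(K, T) = 0x5C; 0x61 ⊕ 0x5C = 0x3D.
Blocks that differ from the original plaintext: P[4].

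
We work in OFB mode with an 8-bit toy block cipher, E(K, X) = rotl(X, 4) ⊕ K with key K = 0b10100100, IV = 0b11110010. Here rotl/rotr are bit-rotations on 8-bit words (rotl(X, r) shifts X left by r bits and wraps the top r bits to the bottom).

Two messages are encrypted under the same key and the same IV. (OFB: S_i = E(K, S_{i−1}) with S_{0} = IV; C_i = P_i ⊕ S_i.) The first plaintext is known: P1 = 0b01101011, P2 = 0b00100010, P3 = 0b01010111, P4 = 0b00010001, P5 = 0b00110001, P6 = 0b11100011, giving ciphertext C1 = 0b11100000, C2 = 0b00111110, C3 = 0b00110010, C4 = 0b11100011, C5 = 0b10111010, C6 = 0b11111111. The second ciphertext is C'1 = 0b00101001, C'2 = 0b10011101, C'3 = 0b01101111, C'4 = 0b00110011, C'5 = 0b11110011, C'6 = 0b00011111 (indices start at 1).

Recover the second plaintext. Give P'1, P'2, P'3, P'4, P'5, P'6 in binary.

In OFB with a reused IV, both messages share the same keystream S_i, so C_i ⊕ C'_i = P_i ⊕ P'_i and thus P'_i = P_i ⊕ C_i ⊕ C'_i.
P'1: 0b01101011 ⊕ 0b11100000 ⊕ 0b00101001 = 0b10100010.
P'2: 0b00100010 ⊕ 0b00111110 ⊕ 0b10011101 = 0b10000001.
P'3: 0b01010111 ⊕ 0b00110010 ⊕ 0b01101111 = 0b00001010.
P'4: 0b00010001 ⊕ 0b11100011 ⊕ 0b00110011 = 0b11000001.
P'5: 0b00110001 ⊕ 0b10111010 ⊕ 0b11110011 = 0b01111000.
P'6: 0b11100011 ⊕ 0b11111111 ⊕ 0b00011111 = 0b00000011.

P'1 = 0b10100010, P'2 = 0b10000001, P'3 = 0b00001010, P'4 = 0b11000001, P'5 = 0b01111000, P'6 = 0b00000011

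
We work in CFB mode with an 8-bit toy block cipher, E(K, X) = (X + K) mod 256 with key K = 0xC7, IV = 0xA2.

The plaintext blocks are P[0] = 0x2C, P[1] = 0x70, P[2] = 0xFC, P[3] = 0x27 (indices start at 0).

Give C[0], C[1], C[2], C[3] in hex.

C[0] = 0x45, C[1] = 0x7C, C[2] = 0xBF, C[3] = 0xA1

CFB encryption: C_i = P_i ⊕ E(K, C_{i−1}), with C_{−1} = IV.
C[0]: E(K, 0xA2) = 0x69; 0x2C ⊕ 0x69 = 0x45.
C[1]: E(K, 0x45) = 0x0C; 0x70 ⊕ 0x0C = 0x7C.
C[2]: E(K, 0x7C) = 0x43; 0xFC ⊕ 0x43 = 0xBF.
C[3]: E(K, 0xBF) = 0x86; 0x27 ⊕ 0x86 = 0xA1.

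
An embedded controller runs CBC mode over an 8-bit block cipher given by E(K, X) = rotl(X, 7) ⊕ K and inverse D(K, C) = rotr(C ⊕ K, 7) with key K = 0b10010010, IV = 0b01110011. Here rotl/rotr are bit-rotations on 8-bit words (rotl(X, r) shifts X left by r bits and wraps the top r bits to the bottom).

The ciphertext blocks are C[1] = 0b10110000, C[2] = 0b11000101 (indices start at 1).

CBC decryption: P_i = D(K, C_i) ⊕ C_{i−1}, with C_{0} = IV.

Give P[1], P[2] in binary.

P[1] = 0b00110111, P[2] = 0b00011110

P[1]: D(K, 0b10110000) = 0b01000100; 0b01000100 ⊕ 0b01110011 = 0b00110111.
P[2]: D(K, 0b11000101) = 0b10101110; 0b10101110 ⊕ 0b10110000 = 0b00011110.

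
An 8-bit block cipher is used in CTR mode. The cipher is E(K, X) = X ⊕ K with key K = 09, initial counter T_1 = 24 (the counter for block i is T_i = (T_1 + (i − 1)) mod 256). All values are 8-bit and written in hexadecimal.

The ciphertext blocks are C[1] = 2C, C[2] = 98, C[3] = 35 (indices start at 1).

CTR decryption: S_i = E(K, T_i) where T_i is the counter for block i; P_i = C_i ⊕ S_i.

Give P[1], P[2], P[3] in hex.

P[1] = 01, P[2] = B4, P[3] = 1A

P[1]: T = 24, S = E(K, T) = 2D; 2C ⊕ 2D = 01.
P[2]: T = 25, S = E(K, T) = 2C; 98 ⊕ 2C = B4.
P[3]: T = 26, S = E(K, T) = 2F; 35 ⊕ 2F = 1A.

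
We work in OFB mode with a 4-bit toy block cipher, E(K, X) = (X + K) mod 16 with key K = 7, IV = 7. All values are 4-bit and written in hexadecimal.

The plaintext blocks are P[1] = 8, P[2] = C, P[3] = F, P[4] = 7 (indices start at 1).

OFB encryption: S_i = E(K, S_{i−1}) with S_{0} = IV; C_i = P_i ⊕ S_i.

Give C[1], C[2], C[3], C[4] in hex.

C[1]: S = E(K, 7) = E; 8 ⊕ E = 6.
C[2]: S = E(K, E) = 5; C ⊕ 5 = 9.
C[3]: S = E(K, 5) = C; F ⊕ C = 3.
C[4]: S = E(K, C) = 3; 7 ⊕ 3 = 4.

C[1] = 6, C[2] = 9, C[3] = 3, C[4] = 4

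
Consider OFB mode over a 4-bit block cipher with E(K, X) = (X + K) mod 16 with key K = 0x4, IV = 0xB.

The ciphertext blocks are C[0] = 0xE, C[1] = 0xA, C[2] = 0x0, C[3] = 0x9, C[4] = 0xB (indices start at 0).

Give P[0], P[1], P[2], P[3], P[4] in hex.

OFB decryption: S_i = E(K, S_{i−1}) with S_{−1} = IV; P_i = C_i ⊕ S_i.
P[0]: S = E(K, 0xB) = 0xF; 0xE ⊕ 0xF = 0x1.
P[1]: S = E(K, 0xF) = 0x3; 0xA ⊕ 0x3 = 0x9.
P[2]: S = E(K, 0x3) = 0x7; 0x0 ⊕ 0x7 = 0x7.
P[3]: S = E(K, 0x7) = 0xB; 0x9 ⊕ 0xB = 0x2.
P[4]: S = E(K, 0xB) = 0xF; 0xB ⊕ 0xF = 0x4.

P[0] = 0x1, P[1] = 0x9, P[2] = 0x7, P[3] = 0x2, P[4] = 0x4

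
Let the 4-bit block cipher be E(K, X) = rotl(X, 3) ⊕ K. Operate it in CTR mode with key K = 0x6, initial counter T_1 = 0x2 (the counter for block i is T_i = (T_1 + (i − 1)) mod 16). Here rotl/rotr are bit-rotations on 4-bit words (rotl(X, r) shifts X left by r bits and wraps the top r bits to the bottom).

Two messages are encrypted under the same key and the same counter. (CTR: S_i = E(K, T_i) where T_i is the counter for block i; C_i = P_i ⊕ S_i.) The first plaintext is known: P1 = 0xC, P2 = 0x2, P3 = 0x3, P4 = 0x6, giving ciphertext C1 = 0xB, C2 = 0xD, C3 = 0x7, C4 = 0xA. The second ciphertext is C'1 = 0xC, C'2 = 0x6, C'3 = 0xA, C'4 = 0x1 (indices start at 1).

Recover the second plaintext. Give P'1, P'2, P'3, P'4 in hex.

In CTR with a reused counter, both messages share the same keystream S_i, so C_i ⊕ C'_i = P_i ⊕ P'_i and thus P'_i = P_i ⊕ C_i ⊕ C'_i.
P'1: 0xC ⊕ 0xB ⊕ 0xC = 0xB.
P'2: 0x2 ⊕ 0xD ⊕ 0x6 = 0x9.
P'3: 0x3 ⊕ 0x7 ⊕ 0xA = 0xE.
P'4: 0x6 ⊕ 0xA ⊕ 0x1 = 0xD.

P'1 = 0xB, P'2 = 0x9, P'3 = 0xE, P'4 = 0xD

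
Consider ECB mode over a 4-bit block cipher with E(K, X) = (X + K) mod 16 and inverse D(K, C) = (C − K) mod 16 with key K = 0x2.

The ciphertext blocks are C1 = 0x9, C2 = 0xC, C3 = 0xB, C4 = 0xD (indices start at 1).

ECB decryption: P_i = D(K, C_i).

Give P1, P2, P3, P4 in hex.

P1 = 0x7, P2 = 0xA, P3 = 0x9, P4 = 0xB

P1: D(K, 0x9) = 0x7.
P2: D(K, 0xC) = 0xA.
P3: D(K, 0xB) = 0x9.
P4: D(K, 0xD) = 0xB.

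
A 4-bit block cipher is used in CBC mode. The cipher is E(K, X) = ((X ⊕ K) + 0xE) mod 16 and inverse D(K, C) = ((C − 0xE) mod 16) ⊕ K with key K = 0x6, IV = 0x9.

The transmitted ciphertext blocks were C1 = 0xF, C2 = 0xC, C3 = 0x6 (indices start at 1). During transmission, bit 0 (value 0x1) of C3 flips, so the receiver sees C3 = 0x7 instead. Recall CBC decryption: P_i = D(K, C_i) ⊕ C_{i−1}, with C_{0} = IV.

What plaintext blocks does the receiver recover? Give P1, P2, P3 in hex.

Only C3 changed, to 0x7. In CBC, a change in C_i garbles P_i and flips the same bit in P_{i+1}. Decrypting the received ciphertext:
P1: D(K, 0xF) = 0x7; 0x7 ⊕ 0x9 = 0xE.
P2: D(K, 0xC) = 0x8; 0x8 ⊕ 0xF = 0x7.
P3: D(K, 0x7) = 0xF; 0xF ⊕ 0xC = 0x3.
Blocks that differ from the original plaintext: P3.

P1 = 0xE, P2 = 0x7, P3 = 0x3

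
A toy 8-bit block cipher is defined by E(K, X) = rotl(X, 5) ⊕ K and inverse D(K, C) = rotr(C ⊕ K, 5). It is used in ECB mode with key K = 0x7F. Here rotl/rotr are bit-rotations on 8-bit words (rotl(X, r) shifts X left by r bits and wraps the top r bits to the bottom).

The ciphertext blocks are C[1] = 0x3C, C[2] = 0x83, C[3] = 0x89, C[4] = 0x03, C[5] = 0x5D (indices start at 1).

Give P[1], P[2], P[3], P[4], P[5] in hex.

ECB decryption: P_i = D(K, C_i).
P[1]: D(K, 0x3C) = 0x1A.
P[2]: D(K, 0x83) = 0xE7.
P[3]: D(K, 0x89) = 0xB7.
P[4]: D(K, 0x03) = 0xE3.
P[5]: D(K, 0x5D) = 0x11.

P[1] = 0x1A, P[2] = 0xE7, P[3] = 0xB7, P[4] = 0xE3, P[5] = 0x11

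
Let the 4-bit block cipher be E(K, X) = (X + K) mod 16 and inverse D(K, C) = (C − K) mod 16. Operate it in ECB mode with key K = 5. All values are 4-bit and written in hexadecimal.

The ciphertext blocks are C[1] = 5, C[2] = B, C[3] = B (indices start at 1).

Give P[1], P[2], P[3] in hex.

ECB decryption: P_i = D(K, C_i).
P[1]: D(K, 5) = 0.
P[2]: D(K, B) = 6.
P[3]: D(K, B) = 6.

P[1] = 0, P[2] = 6, P[3] = 6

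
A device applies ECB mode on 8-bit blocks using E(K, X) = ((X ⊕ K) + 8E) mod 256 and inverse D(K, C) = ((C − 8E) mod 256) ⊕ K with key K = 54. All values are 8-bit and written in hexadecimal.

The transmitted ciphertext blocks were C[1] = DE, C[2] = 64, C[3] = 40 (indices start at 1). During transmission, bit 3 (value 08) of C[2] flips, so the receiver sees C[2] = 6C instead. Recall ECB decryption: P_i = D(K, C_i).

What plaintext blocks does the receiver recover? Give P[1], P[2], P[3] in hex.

Only C[2] changed, to 6C. In ECB, a change in C_i affects only P_i. Decrypting the received ciphertext:
P[1]: D(K, DE) = 04.
P[2]: D(K, 6C) = 8A.
P[3]: D(K, 40) = E6.
Blocks that differ from the original plaintext: P[2].

P[1] = 04, P[2] = 8A, P[3] = E6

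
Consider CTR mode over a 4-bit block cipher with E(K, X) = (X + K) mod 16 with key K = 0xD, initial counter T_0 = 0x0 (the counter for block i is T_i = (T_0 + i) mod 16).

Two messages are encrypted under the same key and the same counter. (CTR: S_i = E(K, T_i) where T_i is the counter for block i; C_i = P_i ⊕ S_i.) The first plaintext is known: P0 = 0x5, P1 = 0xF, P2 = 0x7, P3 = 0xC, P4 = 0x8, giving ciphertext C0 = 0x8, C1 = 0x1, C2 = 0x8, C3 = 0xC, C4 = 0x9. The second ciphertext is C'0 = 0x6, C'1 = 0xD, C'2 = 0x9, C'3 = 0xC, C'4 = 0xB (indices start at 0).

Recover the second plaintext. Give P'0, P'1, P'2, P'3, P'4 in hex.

In CTR with a reused counter, both messages share the same keystream S_i, so C_i ⊕ C'_i = P_i ⊕ P'_i and thus P'_i = P_i ⊕ C_i ⊕ C'_i.
P'0: 0x5 ⊕ 0x8 ⊕ 0x6 = 0xB.
P'1: 0xF ⊕ 0x1 ⊕ 0xD = 0x3.
P'2: 0x7 ⊕ 0x8 ⊕ 0x9 = 0x6.
P'3: 0xC ⊕ 0xC ⊕ 0xC = 0xC.
P'4: 0x8 ⊕ 0x9 ⊕ 0xB = 0xA.

P'0 = 0xB, P'1 = 0x3, P'2 = 0x6, P'3 = 0xC, P'4 = 0xA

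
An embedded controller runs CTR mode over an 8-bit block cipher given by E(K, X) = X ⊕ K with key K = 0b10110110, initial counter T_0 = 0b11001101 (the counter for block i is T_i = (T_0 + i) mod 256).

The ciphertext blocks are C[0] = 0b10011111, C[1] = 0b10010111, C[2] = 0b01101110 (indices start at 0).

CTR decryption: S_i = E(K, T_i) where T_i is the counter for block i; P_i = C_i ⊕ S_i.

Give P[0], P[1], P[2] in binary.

P[0] = 0b11100100, P[1] = 0b11101111, P[2] = 0b00010111

P[0]: T = 0b11001101, S = E(K, T) = 0b01111011; 0b10011111 ⊕ 0b01111011 = 0b11100100.
P[1]: T = 0b11001110, S = E(K, T) = 0b01111000; 0b10010111 ⊕ 0b01111000 = 0b11101111.
P[2]: T = 0b11001111, S = E(K, T) = 0b01111001; 0b01101110 ⊕ 0b01111001 = 0b00010111.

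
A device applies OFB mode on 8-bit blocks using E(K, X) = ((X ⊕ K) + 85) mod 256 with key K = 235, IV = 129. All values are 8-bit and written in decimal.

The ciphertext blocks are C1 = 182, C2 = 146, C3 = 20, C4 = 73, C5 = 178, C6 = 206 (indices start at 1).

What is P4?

OFB decryption: S_i = E(K, S_{i−1}) with S_{0} = IV; P_i = C_i ⊕ S_i.
P1: S = E(K, 129) = 191; 182 ⊕ 191 = 9.
P2: S = E(K, 191) = 169; 146 ⊕ 169 = 59.
P3: S = E(K, 169) = 151; 20 ⊕ 151 = 131.
P4: S = E(K, 151) = 209; 73 ⊕ 209 = 152.

P4 = 152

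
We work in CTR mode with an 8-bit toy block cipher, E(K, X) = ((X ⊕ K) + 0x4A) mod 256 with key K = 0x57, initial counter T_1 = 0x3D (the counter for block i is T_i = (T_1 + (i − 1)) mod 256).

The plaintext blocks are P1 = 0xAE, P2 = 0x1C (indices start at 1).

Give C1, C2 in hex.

C1 = 0x1A, C2 = 0xAF

CTR encryption: S_i = E(K, T_i) where T_i is the counter for block i; C_i = P_i ⊕ S_i.
C1: T = 0x3D, S = E(K, T) = 0xB4; 0xAE ⊕ 0xB4 = 0x1A.
C2: T = 0x3E, S = E(K, T) = 0xB3; 0x1C ⊕ 0xB3 = 0xAF.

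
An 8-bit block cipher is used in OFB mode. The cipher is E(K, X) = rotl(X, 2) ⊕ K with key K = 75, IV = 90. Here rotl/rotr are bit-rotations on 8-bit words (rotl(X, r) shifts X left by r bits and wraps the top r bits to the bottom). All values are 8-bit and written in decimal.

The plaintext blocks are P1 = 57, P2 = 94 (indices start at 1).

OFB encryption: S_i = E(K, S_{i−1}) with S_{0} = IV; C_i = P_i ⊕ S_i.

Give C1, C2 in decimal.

C1: S = E(K, 90) = 34; 57 ⊕ 34 = 27.
C2: S = E(K, 34) = 195; 94 ⊕ 195 = 157.

C1 = 27, C2 = 157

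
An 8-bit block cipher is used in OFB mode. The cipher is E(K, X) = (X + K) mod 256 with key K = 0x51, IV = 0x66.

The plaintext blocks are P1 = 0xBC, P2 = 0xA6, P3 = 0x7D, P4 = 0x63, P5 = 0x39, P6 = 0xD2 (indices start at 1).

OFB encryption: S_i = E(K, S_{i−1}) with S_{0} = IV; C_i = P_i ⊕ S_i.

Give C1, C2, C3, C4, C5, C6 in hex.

C1 = 0x0B, C2 = 0xAE, C3 = 0x24, C4 = 0xC9, C5 = 0xC2, C6 = 0x9E

C1: S = E(K, 0x66) = 0xB7; 0xBC ⊕ 0xB7 = 0x0B.
C2: S = E(K, 0xB7) = 0x08; 0xA6 ⊕ 0x08 = 0xAE.
C3: S = E(K, 0x08) = 0x59; 0x7D ⊕ 0x59 = 0x24.
C4: S = E(K, 0x59) = 0xAA; 0x63 ⊕ 0xAA = 0xC9.
C5: S = E(K, 0xAA) = 0xFB; 0x39 ⊕ 0xFB = 0xC2.
C6: S = E(K, 0xFB) = 0x4C; 0xD2 ⊕ 0x4C = 0x9E.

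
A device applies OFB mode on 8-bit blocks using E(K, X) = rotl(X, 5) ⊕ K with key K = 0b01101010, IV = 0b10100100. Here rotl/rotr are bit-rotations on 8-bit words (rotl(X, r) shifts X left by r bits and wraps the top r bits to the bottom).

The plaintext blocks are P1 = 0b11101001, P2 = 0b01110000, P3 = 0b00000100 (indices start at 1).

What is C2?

C2 = 0b11000101

OFB encryption: S_i = E(K, S_{i−1}) with S_{0} = IV; C_i = P_i ⊕ S_i.
C1: S = E(K, 0b10100100) = 0b11111110; 0b11101001 ⊕ 0b11111110 = 0b00010111.
C2: S = E(K, 0b11111110) = 0b10110101; 0b01110000 ⊕ 0b10110101 = 0b11000101.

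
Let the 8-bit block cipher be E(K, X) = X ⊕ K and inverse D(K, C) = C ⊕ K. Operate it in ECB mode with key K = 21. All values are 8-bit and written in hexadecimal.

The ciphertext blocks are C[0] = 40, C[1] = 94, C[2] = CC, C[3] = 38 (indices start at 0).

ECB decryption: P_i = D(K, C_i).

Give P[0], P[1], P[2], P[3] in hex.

P[0]: D(K, 40) = 61.
P[1]: D(K, 94) = B5.
P[2]: D(K, CC) = ED.
P[3]: D(K, 38) = 19.

P[0] = 61, P[1] = B5, P[2] = ED, P[3] = 19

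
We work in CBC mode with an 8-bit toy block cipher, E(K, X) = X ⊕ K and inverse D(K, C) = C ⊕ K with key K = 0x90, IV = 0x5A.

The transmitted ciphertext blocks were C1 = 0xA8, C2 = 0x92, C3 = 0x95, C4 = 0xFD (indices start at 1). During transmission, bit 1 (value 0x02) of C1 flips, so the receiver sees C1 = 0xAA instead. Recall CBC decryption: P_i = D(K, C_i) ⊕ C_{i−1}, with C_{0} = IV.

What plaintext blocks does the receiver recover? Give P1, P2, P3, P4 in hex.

P1 = 0x60, P2 = 0xA8, P3 = 0x97, P4 = 0xF8

Only C1 changed, to 0xAA. In CBC, a change in C_i garbles P_i and flips the same bit in P_{i+1}. Decrypting the received ciphertext:
P1: D(K, 0xAA) = 0x3A; 0x3A ⊕ 0x5A = 0x60.
P2: D(K, 0x92) = 0x02; 0x02 ⊕ 0xAA = 0xA8.
P3: D(K, 0x95) = 0x05; 0x05 ⊕ 0x92 = 0x97.
P4: D(K, 0xFD) = 0x6D; 0x6D ⊕ 0x95 = 0xF8.
Blocks that differ from the original plaintext: P1, P2.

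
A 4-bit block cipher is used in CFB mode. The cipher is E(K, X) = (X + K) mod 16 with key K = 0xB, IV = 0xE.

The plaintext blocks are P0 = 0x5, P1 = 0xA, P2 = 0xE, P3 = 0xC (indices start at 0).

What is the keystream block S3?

CFB encryption: C_i = P_i ⊕ E(K, C_{i−1}), with C_{−1} = IV.
C0: E(K, 0xE) = 0x9; 0x5 ⊕ 0x9 = 0xC.
C1: E(K, 0xC) = 0x7; 0xA ⊕ 0x7 = 0xD.
C2: E(K, 0xD) = 0x8; 0xE ⊕ 0x8 = 0x6.
C3: E(K, 0x6) = 0x1; 0xC ⊕ 0x1 = 0xD.
So S3 = 0x1.

0x1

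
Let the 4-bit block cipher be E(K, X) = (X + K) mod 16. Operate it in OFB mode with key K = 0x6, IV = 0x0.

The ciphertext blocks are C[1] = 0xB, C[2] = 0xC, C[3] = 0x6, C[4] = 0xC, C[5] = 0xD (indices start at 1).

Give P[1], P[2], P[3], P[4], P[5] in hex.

P[1] = 0xD, P[2] = 0x0, P[3] = 0x4, P[4] = 0x4, P[5] = 0x3

OFB decryption: S_i = E(K, S_{i−1}) with S_{0} = IV; P_i = C_i ⊕ S_i.
P[1]: S = E(K, 0x0) = 0x6; 0xB ⊕ 0x6 = 0xD.
P[2]: S = E(K, 0x6) = 0xC; 0xC ⊕ 0xC = 0x0.
P[3]: S = E(K, 0xC) = 0x2; 0x6 ⊕ 0x2 = 0x4.
P[4]: S = E(K, 0x2) = 0x8; 0xC ⊕ 0x8 = 0x4.
P[5]: S = E(K, 0x8) = 0xE; 0xD ⊕ 0xE = 0x3.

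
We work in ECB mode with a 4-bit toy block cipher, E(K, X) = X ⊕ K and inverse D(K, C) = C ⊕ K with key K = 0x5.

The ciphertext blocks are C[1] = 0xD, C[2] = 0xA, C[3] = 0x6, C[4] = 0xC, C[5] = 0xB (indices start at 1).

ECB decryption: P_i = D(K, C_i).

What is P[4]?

P[4]: D(K, 0xC) = 0x9.

P[4] = 0x9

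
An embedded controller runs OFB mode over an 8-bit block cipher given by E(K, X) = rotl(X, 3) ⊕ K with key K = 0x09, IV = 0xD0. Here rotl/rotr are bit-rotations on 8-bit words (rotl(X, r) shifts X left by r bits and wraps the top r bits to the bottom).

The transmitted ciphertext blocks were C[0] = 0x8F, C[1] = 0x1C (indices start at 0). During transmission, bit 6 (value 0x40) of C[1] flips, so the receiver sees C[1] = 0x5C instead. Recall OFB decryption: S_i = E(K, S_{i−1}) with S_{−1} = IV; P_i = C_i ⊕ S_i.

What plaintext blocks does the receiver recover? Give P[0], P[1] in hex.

Only C[1] changed, to 0x5C. In OFB, a change in C_i flips the same bit in P_i only; the keystream is unaffected. Decrypting the received ciphertext:
P[0]: S = E(K, 0xD0) = 0x8F; 0x8F ⊕ 0x8F = 0x00.
P[1]: S = E(K, 0x8F) = 0x75; 0x5C ⊕ 0x75 = 0x29.
Blocks that differ from the original plaintext: P[1].

P[0] = 0x00, P[1] = 0x29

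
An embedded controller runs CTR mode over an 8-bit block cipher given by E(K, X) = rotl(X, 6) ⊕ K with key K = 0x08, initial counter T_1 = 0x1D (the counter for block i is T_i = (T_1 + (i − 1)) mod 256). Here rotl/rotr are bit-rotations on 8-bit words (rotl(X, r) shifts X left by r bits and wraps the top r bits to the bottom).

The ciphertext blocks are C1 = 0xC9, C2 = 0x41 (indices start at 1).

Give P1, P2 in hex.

P1 = 0x86, P2 = 0xCE

CTR decryption: S_i = E(K, T_i) where T_i is the counter for block i; P_i = C_i ⊕ S_i.
P1: T = 0x1D, S = E(K, T) = 0x4F; 0xC9 ⊕ 0x4F = 0x86.
P2: T = 0x1E, S = E(K, T) = 0x8F; 0x41 ⊕ 0x8F = 0xCE.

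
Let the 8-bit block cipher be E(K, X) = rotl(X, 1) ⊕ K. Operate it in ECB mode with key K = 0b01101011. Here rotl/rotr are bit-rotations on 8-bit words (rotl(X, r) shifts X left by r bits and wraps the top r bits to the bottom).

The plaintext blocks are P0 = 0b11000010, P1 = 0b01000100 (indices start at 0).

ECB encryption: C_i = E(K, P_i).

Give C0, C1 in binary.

C0 = 0b11101110, C1 = 0b11100011

C0: E(K, 0b11000010) = 0b11101110.
C1: E(K, 0b01000100) = 0b11100011.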